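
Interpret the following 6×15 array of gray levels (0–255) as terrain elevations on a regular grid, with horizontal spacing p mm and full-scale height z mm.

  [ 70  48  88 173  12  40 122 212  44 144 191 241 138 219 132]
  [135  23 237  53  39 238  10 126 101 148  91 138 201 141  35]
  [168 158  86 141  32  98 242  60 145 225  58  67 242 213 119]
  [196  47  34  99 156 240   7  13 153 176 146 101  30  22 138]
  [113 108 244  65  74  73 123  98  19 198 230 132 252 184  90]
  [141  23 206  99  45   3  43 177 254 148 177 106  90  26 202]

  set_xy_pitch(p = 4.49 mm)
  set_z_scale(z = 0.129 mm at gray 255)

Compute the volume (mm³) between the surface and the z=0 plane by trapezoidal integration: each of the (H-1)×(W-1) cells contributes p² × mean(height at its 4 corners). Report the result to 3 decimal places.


86.737

height_mm = gray/255 × 0.129; cell vol = 4.49² × mean(4 corners)
unit = 4.49² × 0.129 / (4×255) = 0.00254966 mm³ per gray-sum
row 0: Σ corner-gray over 14 cells = 6808  → 17.3581
row 1: Σ corner-gray over 14 cells = 7083  → 18.0592
row 2: Σ corner-gray over 14 cells = 6603  → 16.8354
row 3: Σ corner-gray over 14 cells = 6585  → 16.7895
row 4: Σ corner-gray over 14 cells = 6940  → 17.6946
Σ rows: total corner-gray = 34019  → 86.7369 mm³


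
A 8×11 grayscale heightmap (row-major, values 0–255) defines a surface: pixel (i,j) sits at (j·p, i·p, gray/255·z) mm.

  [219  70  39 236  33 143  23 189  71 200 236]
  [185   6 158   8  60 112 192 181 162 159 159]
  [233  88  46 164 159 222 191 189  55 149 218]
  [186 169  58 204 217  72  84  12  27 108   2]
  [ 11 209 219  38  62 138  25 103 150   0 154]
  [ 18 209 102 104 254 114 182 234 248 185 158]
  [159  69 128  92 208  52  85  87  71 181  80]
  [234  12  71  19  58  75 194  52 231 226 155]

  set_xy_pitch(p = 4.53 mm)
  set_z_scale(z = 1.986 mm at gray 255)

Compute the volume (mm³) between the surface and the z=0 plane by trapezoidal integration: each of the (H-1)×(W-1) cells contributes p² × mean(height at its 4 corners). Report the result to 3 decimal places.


height_mm = gray/255 × 1.986; cell vol = 4.53² × mean(4 corners)
unit = 4.53² × 1.986 / (4×255) = 0.0399554 mm³ per gray-sum
row 0: Σ corner-gray over 10 cells = 4883  → 195.1022
row 1: Σ corner-gray over 10 cells = 5397  → 215.6393
row 2: Σ corner-gray over 10 cells = 5067  → 202.4540
row 3: Σ corner-gray over 10 cells = 4143  → 165.5352
row 4: Σ corner-gray over 10 cells = 5493  → 219.4750
row 5: Σ corner-gray over 10 cells = 5625  → 224.7491
row 6: Σ corner-gray over 10 cells = 4450  → 177.8015
Σ rows: total corner-gray = 35058  → 1400.7564 mm³

1400.756


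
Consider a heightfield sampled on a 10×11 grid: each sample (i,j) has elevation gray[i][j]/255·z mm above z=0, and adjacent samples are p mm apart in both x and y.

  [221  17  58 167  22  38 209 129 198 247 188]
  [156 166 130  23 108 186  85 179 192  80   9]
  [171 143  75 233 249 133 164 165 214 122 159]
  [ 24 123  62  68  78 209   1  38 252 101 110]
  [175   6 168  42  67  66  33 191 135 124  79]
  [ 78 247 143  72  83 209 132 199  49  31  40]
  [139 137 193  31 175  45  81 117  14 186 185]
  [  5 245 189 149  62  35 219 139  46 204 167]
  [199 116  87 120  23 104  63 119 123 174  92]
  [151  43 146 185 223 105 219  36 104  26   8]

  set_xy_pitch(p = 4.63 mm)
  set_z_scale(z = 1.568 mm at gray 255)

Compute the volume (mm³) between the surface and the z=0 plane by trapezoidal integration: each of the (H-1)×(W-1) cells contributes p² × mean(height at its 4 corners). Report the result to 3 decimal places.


1436.003

height_mm = gray/255 × 1.568; cell vol = 4.63² × mean(4 corners)
unit = 4.63² × 1.568 / (4×255) = 0.032954 mm³ per gray-sum
row 0: Σ corner-gray over 10 cells = 5042  → 166.1540
row 1: Σ corner-gray over 10 cells = 5789  → 190.7706
row 2: Σ corner-gray over 10 cells = 5324  → 175.4470
row 3: Σ corner-gray over 10 cells = 3916  → 129.0478
row 4: Σ corner-gray over 10 cells = 4366  → 143.8771
row 5: Σ corner-gray over 10 cells = 4730  → 155.8723
row 6: Σ corner-gray over 10 cells = 5030  → 165.7585
row 7: Σ corner-gray over 10 cells = 4897  → 161.3756
row 8: Σ corner-gray over 10 cells = 4482  → 147.6997
Σ rows: total corner-gray = 43576  → 1436.0026 mm³


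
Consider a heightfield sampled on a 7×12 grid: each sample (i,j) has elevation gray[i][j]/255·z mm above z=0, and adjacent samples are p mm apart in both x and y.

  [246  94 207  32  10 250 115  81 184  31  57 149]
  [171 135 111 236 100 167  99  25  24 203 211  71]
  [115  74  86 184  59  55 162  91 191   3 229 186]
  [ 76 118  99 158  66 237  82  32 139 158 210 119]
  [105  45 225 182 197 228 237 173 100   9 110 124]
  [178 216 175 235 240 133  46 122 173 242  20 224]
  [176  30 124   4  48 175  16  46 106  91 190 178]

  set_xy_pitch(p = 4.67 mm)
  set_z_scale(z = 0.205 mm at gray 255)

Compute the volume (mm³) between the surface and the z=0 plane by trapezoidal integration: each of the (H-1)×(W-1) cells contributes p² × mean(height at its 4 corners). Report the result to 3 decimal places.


151.995

height_mm = gray/255 × 0.205; cell vol = 4.67² × mean(4 corners)
unit = 4.67² × 0.205 / (4×255) = 0.00438316 mm³ per gray-sum
row 0: Σ corner-gray over 11 cells = 5381  → 23.5858
row 1: Σ corner-gray over 11 cells = 5433  → 23.8137
row 2: Σ corner-gray over 11 cells = 5362  → 23.5025
row 3: Σ corner-gray over 11 cells = 6034  → 26.4480
row 4: Σ corner-gray over 11 cells = 6847  → 30.0115
row 5: Σ corner-gray over 11 cells = 5620  → 24.6334
Σ rows: total corner-gray = 34677  → 151.9949 mm³


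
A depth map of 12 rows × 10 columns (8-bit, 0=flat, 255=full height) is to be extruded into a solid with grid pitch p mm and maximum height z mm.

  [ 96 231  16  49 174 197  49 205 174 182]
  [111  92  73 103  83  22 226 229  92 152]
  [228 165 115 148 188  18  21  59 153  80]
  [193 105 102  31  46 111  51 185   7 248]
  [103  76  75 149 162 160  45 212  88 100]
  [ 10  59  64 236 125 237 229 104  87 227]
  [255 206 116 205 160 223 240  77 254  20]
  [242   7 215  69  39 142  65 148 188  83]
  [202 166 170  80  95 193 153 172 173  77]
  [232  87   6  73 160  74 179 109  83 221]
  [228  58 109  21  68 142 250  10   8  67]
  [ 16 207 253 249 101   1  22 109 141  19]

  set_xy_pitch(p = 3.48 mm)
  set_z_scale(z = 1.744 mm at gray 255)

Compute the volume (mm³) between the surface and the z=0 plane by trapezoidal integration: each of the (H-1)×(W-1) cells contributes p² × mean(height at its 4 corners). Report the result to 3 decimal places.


1013.185

height_mm = gray/255 × 1.744; cell vol = 3.48² × mean(4 corners)
unit = 3.48² × 1.744 / (4×255) = 0.0207064 mm³ per gray-sum
row 0: Σ corner-gray over 9 cells = 4571  → 94.6490
row 1: Σ corner-gray over 9 cells = 4145  → 85.8281
row 2: Σ corner-gray over 9 cells = 3759  → 77.8354
row 3: Σ corner-gray over 9 cells = 3854  → 79.8025
row 4: Σ corner-gray over 9 cells = 4656  → 96.4090
row 5: Σ corner-gray over 9 cells = 5756  → 119.1861
row 6: Σ corner-gray over 9 cells = 5308  → 109.9096
row 7: Σ corner-gray over 9 cells = 4754  → 98.4383
row 8: Σ corner-gray over 9 cells = 4678  → 96.8646
row 9: Σ corner-gray over 9 cells = 3622  → 74.9986
row 10: Σ corner-gray over 9 cells = 3828  → 79.2641
Σ rows: total corner-gray = 48931  → 1013.1853 mm³


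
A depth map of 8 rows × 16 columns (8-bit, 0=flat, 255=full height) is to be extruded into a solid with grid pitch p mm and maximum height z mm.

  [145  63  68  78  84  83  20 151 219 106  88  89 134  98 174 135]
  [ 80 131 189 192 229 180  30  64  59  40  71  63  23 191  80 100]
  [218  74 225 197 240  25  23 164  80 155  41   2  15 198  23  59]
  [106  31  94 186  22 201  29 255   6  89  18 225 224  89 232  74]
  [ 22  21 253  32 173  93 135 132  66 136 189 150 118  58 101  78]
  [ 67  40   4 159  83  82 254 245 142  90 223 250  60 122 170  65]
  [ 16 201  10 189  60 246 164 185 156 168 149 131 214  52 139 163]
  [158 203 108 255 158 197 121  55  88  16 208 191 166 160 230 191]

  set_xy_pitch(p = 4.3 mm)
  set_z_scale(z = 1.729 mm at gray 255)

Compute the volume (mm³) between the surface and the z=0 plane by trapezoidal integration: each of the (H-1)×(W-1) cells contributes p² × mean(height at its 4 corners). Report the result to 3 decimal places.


height_mm = gray/255 × 1.729; cell vol = 4.3² × mean(4 corners)
unit = 4.3² × 1.729 / (4×255) = 0.0313424 mm³ per gray-sum
row 0: Σ corner-gray over 15 cells = 6454  → 202.2836
row 1: Σ corner-gray over 15 cells = 6465  → 202.6284
row 2: Σ corner-gray over 15 cells = 6783  → 212.5952
row 3: Σ corner-gray over 15 cells = 6996  → 219.2712
row 4: Σ corner-gray over 15 cells = 7394  → 231.7454
row 5: Σ corner-gray over 15 cells = 8287  → 259.7342
row 6: Σ corner-gray over 15 cells = 8968  → 281.0783
Σ rows: total corner-gray = 51347  → 1609.3363 mm³

1609.336


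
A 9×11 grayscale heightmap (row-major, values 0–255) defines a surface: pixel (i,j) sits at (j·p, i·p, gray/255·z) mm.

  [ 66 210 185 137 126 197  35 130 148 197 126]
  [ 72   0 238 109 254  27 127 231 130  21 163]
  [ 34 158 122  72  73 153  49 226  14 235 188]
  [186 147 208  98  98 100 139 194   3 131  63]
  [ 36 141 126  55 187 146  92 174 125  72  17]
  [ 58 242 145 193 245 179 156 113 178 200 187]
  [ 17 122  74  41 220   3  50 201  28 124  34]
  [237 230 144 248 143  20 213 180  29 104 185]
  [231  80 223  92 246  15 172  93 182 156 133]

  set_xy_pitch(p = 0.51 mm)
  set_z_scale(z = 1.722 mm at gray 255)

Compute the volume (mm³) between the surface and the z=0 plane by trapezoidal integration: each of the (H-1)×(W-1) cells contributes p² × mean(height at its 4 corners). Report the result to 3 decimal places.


18.424

height_mm = gray/255 × 1.722; cell vol = 0.51² × mean(4 corners)
unit = 0.51² × 1.722 / (4×255) = 0.00043911 mm³ per gray-sum
row 0: Σ corner-gray over 10 cells = 5431  → 2.3848
row 1: Σ corner-gray over 10 cells = 4935  → 2.1670
row 2: Σ corner-gray over 10 cells = 4911  → 2.1565
row 3: Σ corner-gray over 10 cells = 4774  → 2.0963
row 4: Σ corner-gray over 10 cells = 5836  → 2.5626
row 5: Σ corner-gray over 10 cells = 5324  → 2.3378
row 6: Σ corner-gray over 10 cells = 4821  → 2.1169
row 7: Σ corner-gray over 10 cells = 5926  → 2.6022
Σ rows: total corner-gray = 41958  → 18.4242 mm³


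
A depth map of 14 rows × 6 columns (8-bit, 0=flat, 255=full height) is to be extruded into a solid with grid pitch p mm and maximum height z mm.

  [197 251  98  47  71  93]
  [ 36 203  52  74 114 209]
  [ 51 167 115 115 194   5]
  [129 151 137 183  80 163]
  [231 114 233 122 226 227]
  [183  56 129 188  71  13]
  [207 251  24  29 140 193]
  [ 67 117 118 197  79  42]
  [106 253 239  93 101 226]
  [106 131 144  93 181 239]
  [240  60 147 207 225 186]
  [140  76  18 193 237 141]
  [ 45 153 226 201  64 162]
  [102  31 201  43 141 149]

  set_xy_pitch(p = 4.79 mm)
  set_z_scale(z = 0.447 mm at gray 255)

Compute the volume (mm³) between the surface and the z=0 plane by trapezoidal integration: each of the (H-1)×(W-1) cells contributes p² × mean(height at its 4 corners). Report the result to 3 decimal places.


height_mm = gray/255 × 0.447; cell vol = 4.79² × mean(4 corners)
unit = 4.79² × 0.447 / (4×255) = 0.0100549 mm³ per gray-sum
row 0: Σ corner-gray over 5 cells = 2355  → 23.6793
row 1: Σ corner-gray over 5 cells = 2369  → 23.8201
row 2: Σ corner-gray over 5 cells = 2632  → 26.4645
row 3: Σ corner-gray over 5 cells = 3242  → 32.5980
row 4: Σ corner-gray over 5 cells = 2932  → 29.4810
row 5: Σ corner-gray over 5 cells = 2372  → 23.8503
row 6: Σ corner-gray over 5 cells = 2419  → 24.3228
row 7: Σ corner-gray over 5 cells = 2835  → 28.5057
row 8: Σ corner-gray over 5 cells = 3147  → 31.6428
row 9: Σ corner-gray over 5 cells = 3147  → 31.6428
row 10: Σ corner-gray over 5 cells = 3033  → 30.4966
row 11: Σ corner-gray over 5 cells = 2824  → 28.3951
row 12: Σ corner-gray over 5 cells = 2578  → 25.9216
Σ rows: total corner-gray = 35885  → 360.8206 mm³

360.821


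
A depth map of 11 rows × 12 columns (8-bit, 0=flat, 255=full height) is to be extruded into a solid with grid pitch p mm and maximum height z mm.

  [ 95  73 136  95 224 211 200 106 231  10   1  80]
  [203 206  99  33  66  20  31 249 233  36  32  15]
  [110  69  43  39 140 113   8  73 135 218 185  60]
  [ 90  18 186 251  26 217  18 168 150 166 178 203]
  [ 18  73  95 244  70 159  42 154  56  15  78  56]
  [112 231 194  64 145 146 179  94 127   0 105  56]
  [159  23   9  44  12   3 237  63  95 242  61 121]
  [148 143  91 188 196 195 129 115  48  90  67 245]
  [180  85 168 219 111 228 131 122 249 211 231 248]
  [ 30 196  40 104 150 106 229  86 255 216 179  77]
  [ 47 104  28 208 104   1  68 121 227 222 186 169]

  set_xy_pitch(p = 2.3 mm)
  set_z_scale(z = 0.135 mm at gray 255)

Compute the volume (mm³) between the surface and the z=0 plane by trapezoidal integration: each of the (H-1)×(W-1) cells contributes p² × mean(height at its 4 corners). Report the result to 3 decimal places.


height_mm = gray/255 × 0.135; cell vol = 2.3² × mean(4 corners)
unit = 2.3² × 0.135 / (4×255) = 0.000700147 mm³ per gray-sum
row 0: Σ corner-gray over 11 cells = 4977  → 3.4846
row 1: Σ corner-gray over 11 cells = 4444  → 3.1115
row 2: Σ corner-gray over 11 cells = 5265  → 3.6863
row 3: Σ corner-gray over 11 cells = 5095  → 3.5672
row 4: Σ corner-gray over 11 cells = 4784  → 3.3495
row 5: Σ corner-gray over 11 cells = 4596  → 3.2179
row 6: Σ corner-gray over 11 cells = 4775  → 3.3432
row 7: Σ corner-gray over 11 cells = 6855  → 4.7995
row 8: Σ corner-gray over 11 cells = 7167  → 5.0180
row 9: Σ corner-gray over 11 cells = 5983  → 4.1890
Σ rows: total corner-gray = 53941  → 37.7666 mm³

37.767


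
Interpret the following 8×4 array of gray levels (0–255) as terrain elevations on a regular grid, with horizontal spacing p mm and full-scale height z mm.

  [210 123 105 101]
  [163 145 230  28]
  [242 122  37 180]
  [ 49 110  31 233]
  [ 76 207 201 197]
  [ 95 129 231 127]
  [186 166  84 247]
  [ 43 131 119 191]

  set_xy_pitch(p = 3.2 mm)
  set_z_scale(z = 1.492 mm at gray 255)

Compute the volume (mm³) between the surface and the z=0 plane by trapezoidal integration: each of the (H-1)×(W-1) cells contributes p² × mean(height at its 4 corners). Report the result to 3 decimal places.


height_mm = gray/255 × 1.492; cell vol = 3.2² × mean(4 corners)
unit = 3.2² × 1.492 / (4×255) = 0.0149785 mm³ per gray-sum
row 0: Σ corner-gray over 3 cells = 1708  → 25.5833
row 1: Σ corner-gray over 3 cells = 1681  → 25.1789
row 2: Σ corner-gray over 3 cells = 1304  → 19.5320
row 3: Σ corner-gray over 3 cells = 1653  → 24.7595
row 4: Σ corner-gray over 3 cells = 2031  → 30.4214
row 5: Σ corner-gray over 3 cells = 1875  → 28.0847
row 6: Σ corner-gray over 3 cells = 1667  → 24.9692
Σ rows: total corner-gray = 11919  → 178.5289 mm³

178.529


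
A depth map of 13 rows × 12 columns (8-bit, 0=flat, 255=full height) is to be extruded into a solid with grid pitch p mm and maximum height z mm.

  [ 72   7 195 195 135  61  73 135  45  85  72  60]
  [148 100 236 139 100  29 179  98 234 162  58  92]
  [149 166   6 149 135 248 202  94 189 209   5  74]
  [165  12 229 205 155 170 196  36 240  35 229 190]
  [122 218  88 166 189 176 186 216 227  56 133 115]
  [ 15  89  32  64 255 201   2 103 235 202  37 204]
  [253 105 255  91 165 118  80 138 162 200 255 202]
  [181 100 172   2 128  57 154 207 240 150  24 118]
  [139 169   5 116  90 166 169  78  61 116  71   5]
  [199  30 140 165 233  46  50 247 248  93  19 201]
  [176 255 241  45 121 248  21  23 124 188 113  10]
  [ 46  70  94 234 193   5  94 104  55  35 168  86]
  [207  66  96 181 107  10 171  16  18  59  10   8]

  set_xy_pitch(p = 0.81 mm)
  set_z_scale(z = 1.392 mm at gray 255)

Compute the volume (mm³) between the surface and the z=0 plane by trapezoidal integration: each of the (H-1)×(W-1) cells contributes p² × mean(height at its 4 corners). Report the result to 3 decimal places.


61.123

height_mm = gray/255 × 1.392; cell vol = 0.81² × mean(4 corners)
unit = 0.81² × 1.392 / (4×255) = 0.000895384 mm³ per gray-sum
row 0: Σ corner-gray over 11 cells = 5048  → 4.5199
row 1: Σ corner-gray over 11 cells = 5939  → 5.3177
row 2: Σ corner-gray over 11 cells = 6398  → 5.7287
row 3: Σ corner-gray over 11 cells = 6916  → 6.1925
row 4: Σ corner-gray over 11 cells = 6206  → 5.5568
row 5: Σ corner-gray over 11 cells = 6252  → 5.5979
row 6: Σ corner-gray over 11 cells = 6360  → 5.6946
row 7: Σ corner-gray over 11 cells = 4993  → 4.4706
row 8: Σ corner-gray over 11 cells = 5168  → 4.6273
row 9: Σ corner-gray over 11 cells = 5886  → 5.2702
row 10: Σ corner-gray over 11 cells = 5180  → 4.6381
row 11: Σ corner-gray over 11 cells = 3919  → 3.5090
Σ rows: total corner-gray = 68265  → 61.1234 mm³


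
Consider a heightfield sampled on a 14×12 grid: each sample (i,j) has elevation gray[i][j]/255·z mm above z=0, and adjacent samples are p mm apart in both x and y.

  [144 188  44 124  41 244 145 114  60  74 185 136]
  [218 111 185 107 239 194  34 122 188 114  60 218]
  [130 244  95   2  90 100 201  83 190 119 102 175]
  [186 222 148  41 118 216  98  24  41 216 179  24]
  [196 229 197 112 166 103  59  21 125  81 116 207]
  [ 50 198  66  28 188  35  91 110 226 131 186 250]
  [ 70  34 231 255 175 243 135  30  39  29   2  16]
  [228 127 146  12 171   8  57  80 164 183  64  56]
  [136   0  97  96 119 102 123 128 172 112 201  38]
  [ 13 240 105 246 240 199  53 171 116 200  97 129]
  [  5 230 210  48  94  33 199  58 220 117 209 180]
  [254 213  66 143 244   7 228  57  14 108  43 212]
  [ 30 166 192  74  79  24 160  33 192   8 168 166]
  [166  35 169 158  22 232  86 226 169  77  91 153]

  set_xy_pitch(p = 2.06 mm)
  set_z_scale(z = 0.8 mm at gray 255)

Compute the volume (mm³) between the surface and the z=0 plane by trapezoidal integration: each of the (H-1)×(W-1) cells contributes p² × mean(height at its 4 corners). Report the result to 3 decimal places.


239.309

height_mm = gray/255 × 0.8; cell vol = 2.06² × mean(4 corners)
unit = 2.06² × 0.8 / (4×255) = 0.00332831 mm³ per gray-sum
row 0: Σ corner-gray over 11 cells = 5862  → 19.5106
row 1: Σ corner-gray over 11 cells = 5901  → 19.6404
row 2: Σ corner-gray over 11 cells = 5573  → 18.5487
row 3: Σ corner-gray over 11 cells = 5637  → 18.7617
row 4: Σ corner-gray over 11 cells = 5639  → 18.7684
row 5: Σ corner-gray over 11 cells = 5250  → 17.4736
row 6: Σ corner-gray over 11 cells = 4740  → 15.7762
row 7: Σ corner-gray over 11 cells = 4782  → 15.9160
row 8: Σ corner-gray over 11 cells = 5950  → 19.8035
row 9: Σ corner-gray over 11 cells = 6497  → 21.6241
row 10: Σ corner-gray over 11 cells = 5733  → 19.0812
row 11: Σ corner-gray over 11 cells = 5100  → 16.9744
row 12: Σ corner-gray over 11 cells = 5237  → 17.4304
Σ rows: total corner-gray = 71901  → 239.3091 mm³


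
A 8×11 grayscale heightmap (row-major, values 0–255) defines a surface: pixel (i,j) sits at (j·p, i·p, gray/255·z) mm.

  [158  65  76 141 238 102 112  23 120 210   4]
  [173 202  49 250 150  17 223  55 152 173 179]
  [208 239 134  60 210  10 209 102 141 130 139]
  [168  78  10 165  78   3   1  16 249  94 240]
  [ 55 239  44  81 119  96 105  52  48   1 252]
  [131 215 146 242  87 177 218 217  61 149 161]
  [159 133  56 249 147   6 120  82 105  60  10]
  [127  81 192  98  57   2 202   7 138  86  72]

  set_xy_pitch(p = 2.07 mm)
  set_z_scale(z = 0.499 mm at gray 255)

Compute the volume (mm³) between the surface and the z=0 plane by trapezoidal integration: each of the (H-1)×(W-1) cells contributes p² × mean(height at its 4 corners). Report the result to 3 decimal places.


height_mm = gray/255 × 0.499; cell vol = 2.07² × mean(4 corners)
unit = 2.07² × 0.499 / (4×255) = 0.00209624 mm³ per gray-sum
row 0: Σ corner-gray over 10 cells = 5230  → 10.9633
row 1: Σ corner-gray over 10 cells = 5711  → 11.9716
row 2: Σ corner-gray over 10 cells = 4613  → 9.6700
row 3: Σ corner-gray over 10 cells = 3673  → 7.6995
row 4: Σ corner-gray over 10 cells = 5193  → 10.8858
row 5: Σ corner-gray over 10 cells = 5401  → 11.3218
row 6: Σ corner-gray over 10 cells = 4010  → 8.4059
Σ rows: total corner-gray = 33831  → 70.9179 mm³

70.918


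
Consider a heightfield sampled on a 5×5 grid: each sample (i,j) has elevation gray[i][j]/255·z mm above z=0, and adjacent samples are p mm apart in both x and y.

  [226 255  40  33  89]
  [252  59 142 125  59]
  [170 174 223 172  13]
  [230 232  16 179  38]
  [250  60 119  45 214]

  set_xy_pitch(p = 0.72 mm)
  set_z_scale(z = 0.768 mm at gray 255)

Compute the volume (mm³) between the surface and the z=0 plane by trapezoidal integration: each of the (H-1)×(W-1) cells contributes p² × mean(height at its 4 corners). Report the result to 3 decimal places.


3.394

height_mm = gray/255 × 0.768; cell vol = 0.72² × mean(4 corners)
unit = 0.72² × 0.768 / (4×255) = 0.000390325 mm³ per gray-sum
row 0: Σ corner-gray over 4 cells = 1934  → 0.7549
row 1: Σ corner-gray over 4 cells = 2284  → 0.8915
row 2: Σ corner-gray over 4 cells = 2443  → 0.9536
row 3: Σ corner-gray over 4 cells = 2034  → 0.7939
Σ rows: total corner-gray = 8695  → 3.3939 mm³


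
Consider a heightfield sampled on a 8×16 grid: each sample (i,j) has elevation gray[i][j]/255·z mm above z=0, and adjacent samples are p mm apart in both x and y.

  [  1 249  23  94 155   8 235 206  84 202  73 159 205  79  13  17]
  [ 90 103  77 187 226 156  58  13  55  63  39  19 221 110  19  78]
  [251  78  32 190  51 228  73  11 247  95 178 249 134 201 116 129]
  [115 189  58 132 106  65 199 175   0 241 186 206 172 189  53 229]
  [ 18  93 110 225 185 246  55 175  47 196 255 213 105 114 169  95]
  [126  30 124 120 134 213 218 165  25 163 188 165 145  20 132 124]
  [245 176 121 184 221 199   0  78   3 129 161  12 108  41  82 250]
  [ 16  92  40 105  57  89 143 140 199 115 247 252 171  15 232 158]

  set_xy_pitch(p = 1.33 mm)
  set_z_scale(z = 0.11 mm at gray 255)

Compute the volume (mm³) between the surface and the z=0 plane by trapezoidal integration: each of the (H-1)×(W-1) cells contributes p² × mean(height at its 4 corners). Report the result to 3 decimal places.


height_mm = gray/255 × 0.11; cell vol = 1.33² × mean(4 corners)
unit = 1.33² × 0.11 / (4×255) = 0.000190764 mm³ per gray-sum
row 0: Σ corner-gray over 15 cells = 6448  → 1.2300
row 1: Σ corner-gray over 15 cells = 7006  → 1.3365
row 2: Σ corner-gray over 15 cells = 8432  → 1.6085
row 3: Σ corner-gray over 15 cells = 8775  → 1.6740
row 4: Σ corner-gray over 15 cells = 8423  → 1.6068
row 5: Σ corner-gray over 15 cells = 7459  → 1.4229
row 6: Σ corner-gray over 15 cells = 7493  → 1.4294
Σ rows: total corner-gray = 54036  → 10.3081 mm³

10.308


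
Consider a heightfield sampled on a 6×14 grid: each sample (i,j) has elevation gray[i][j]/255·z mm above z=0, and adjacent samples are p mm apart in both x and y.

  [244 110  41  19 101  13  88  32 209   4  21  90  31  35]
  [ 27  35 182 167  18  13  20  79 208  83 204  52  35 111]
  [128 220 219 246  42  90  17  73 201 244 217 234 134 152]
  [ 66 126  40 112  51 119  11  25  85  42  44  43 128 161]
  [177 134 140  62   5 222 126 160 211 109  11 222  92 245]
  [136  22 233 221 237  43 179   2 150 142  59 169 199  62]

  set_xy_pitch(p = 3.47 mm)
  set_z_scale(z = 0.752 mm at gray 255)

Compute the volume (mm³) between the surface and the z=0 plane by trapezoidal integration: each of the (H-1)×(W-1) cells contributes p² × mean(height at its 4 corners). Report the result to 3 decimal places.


height_mm = gray/255 × 0.752; cell vol = 3.47² × mean(4 corners)
unit = 3.47² × 0.752 / (4×255) = 0.00887721 mm³ per gray-sum
row 0: Σ corner-gray over 13 cells = 4127  → 36.6363
row 1: Σ corner-gray over 13 cells = 6484  → 57.5598
row 2: Σ corner-gray over 13 cells = 6033  → 53.5562
row 3: Σ corner-gray over 13 cells = 5289  → 46.9516
row 4: Σ corner-gray over 13 cells = 6920  → 61.4303
Σ rows: total corner-gray = 28853  → 256.1342 mm³

256.134


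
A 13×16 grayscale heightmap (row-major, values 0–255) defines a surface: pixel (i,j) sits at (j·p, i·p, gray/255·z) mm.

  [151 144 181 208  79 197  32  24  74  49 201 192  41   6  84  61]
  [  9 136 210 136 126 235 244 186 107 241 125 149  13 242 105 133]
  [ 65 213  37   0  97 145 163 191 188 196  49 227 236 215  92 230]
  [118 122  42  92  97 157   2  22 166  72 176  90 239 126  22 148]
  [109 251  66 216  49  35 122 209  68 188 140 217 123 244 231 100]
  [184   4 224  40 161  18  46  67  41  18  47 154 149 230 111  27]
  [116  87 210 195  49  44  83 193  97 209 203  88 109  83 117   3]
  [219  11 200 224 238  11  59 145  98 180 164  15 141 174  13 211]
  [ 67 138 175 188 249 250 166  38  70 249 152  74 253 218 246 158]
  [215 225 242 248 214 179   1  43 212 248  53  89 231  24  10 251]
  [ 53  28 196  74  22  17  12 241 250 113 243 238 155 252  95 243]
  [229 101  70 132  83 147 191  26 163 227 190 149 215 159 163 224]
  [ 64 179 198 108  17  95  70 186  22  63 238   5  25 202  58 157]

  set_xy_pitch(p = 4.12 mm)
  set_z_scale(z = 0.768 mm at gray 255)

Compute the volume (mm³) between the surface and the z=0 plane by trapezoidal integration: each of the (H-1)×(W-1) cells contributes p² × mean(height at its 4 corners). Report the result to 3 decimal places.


height_mm = gray/255 × 0.768; cell vol = 4.12² × mean(4 corners)
unit = 4.12² × 0.768 / (4×255) = 0.0127807 mm³ per gray-sum
row 0: Σ corner-gray over 15 cells = 7888  → 100.8144
row 1: Σ corner-gray over 15 cells = 9045  → 115.6017
row 2: Σ corner-gray over 15 cells = 7509  → 95.9705
row 3: Σ corner-gray over 15 cells = 7643  → 97.6831
row 4: Σ corner-gray over 15 cells = 7358  → 94.0406
row 5: Σ corner-gray over 15 cells = 6484  → 82.8702
row 6: Σ corner-gray over 15 cells = 7429  → 94.9480
row 7: Σ corner-gray over 15 cells = 8933  → 114.1702
row 8: Σ corner-gray over 15 cells = 9661  → 123.4746
row 9: Σ corner-gray over 15 cells = 8672  → 110.8344
row 10: Σ corner-gray over 15 cells = 8653  → 110.5916
row 11: Σ corner-gray over 15 cells = 7638  → 97.6192
Σ rows: total corner-gray = 96913  → 1238.6184 mm³

1238.618


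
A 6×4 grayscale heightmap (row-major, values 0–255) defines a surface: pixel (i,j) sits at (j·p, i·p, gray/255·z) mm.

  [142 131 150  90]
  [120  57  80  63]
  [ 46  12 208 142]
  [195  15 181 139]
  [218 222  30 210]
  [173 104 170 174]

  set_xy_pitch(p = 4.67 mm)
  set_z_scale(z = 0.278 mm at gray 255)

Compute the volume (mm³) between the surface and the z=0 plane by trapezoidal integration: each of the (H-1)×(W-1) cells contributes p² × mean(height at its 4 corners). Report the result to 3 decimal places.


42.648

height_mm = gray/255 × 0.278; cell vol = 4.67² × mean(4 corners)
unit = 4.67² × 0.278 / (4×255) = 0.00594399 mm³ per gray-sum
row 0: Σ corner-gray over 3 cells = 1251  → 7.4359
row 1: Σ corner-gray over 3 cells = 1085  → 6.4492
row 2: Σ corner-gray over 3 cells = 1354  → 8.0482
row 3: Σ corner-gray over 3 cells = 1658  → 9.8551
row 4: Σ corner-gray over 3 cells = 1827  → 10.8597
Σ rows: total corner-gray = 7175  → 42.6482 mm³


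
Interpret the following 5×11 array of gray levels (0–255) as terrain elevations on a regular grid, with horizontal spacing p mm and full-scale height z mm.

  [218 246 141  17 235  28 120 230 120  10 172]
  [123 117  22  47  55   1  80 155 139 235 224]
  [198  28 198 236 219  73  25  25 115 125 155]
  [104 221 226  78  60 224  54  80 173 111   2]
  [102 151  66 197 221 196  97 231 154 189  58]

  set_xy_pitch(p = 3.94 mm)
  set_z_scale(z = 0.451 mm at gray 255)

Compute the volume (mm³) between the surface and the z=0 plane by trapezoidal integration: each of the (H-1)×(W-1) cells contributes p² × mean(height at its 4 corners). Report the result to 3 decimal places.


136.920

height_mm = gray/255 × 0.451; cell vol = 3.94² × mean(4 corners)
unit = 3.94² × 0.451 / (4×255) = 0.00686387 mm³ per gray-sum
row 0: Σ corner-gray over 10 cells = 4733  → 32.4867
row 1: Σ corner-gray over 10 cells = 4490  → 30.8188
row 2: Σ corner-gray over 10 cells = 5001  → 34.3262
row 3: Σ corner-gray over 10 cells = 5724  → 39.2888
Σ rows: total corner-gray = 19948  → 136.9204 mm³


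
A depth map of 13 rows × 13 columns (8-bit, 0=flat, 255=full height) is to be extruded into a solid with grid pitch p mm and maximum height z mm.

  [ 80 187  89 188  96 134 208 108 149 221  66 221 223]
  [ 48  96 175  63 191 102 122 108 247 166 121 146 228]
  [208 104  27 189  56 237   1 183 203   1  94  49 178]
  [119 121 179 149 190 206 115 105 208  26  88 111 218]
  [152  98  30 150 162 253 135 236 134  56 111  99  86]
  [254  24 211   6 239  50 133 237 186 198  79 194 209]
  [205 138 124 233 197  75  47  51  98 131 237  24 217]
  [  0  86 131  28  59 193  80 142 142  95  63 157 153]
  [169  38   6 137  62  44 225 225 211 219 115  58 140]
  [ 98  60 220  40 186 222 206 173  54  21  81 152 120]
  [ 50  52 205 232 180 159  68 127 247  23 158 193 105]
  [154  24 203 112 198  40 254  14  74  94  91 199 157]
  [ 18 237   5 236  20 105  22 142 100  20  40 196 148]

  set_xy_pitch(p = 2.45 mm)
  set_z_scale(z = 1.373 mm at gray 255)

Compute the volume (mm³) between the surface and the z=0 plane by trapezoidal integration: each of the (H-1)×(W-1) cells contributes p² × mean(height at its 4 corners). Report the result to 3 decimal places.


600.469

height_mm = gray/255 × 1.373; cell vol = 2.45² × mean(4 corners)
unit = 2.45² × 1.373 / (4×255) = 0.00807984 mm³ per gray-sum
row 0: Σ corner-gray over 12 cells = 6987  → 56.4538
row 1: Σ corner-gray over 12 cells = 6024  → 48.6729
row 2: Σ corner-gray over 12 cells = 6007  → 48.5356
row 3: Σ corner-gray over 12 cells = 6499  → 52.5109
row 4: Σ corner-gray over 12 cells = 6743  → 54.4823
row 5: Σ corner-gray over 12 cells = 6709  → 54.2076
row 6: Σ corner-gray over 12 cells = 5637  → 45.5460
row 7: Σ corner-gray over 12 cells = 5494  → 44.3906
row 8: Σ corner-gray over 12 cells = 6037  → 48.7780
row 9: Σ corner-gray over 12 cells = 6491  → 52.4462
row 10: Σ corner-gray over 12 cells = 6360  → 51.3878
row 11: Σ corner-gray over 12 cells = 5329  → 43.0574
Σ rows: total corner-gray = 74317  → 600.4692 mm³


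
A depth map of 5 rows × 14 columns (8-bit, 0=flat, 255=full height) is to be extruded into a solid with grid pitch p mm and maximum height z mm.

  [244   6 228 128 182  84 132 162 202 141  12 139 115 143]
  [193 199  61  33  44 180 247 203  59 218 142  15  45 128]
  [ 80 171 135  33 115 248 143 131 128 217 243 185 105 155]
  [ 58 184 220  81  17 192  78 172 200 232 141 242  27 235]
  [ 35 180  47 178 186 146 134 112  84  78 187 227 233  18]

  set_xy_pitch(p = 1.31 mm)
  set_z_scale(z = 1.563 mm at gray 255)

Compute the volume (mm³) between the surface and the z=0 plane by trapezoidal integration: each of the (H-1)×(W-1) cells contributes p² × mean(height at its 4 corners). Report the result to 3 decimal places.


76.597

height_mm = gray/255 × 1.563; cell vol = 1.31² × mean(4 corners)
unit = 1.31² × 1.563 / (4×255) = 0.00262967 mm³ per gray-sum
row 0: Σ corner-gray over 13 cells = 6662  → 17.5189
row 1: Σ corner-gray over 13 cells = 7156  → 18.8179
row 2: Σ corner-gray over 13 cells = 7808  → 20.5325
row 3: Σ corner-gray over 13 cells = 7502  → 19.7278
Σ rows: total corner-gray = 29128  → 76.5971 mm³


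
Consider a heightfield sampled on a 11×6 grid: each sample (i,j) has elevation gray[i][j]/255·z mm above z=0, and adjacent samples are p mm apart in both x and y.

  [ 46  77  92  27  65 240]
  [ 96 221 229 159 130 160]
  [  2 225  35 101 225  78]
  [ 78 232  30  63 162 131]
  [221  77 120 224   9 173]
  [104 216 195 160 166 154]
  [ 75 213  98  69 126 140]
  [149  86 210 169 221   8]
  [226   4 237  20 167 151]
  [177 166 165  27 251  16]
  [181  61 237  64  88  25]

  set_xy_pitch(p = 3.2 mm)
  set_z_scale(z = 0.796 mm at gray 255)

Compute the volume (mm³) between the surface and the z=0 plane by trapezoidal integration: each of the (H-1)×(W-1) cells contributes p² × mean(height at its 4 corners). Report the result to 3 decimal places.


height_mm = gray/255 × 0.796; cell vol = 3.2² × mean(4 corners)
unit = 3.2² × 0.796 / (4×255) = 0.00799122 mm³ per gray-sum
row 0: Σ corner-gray over 5 cells = 2542  → 20.3137
row 1: Σ corner-gray over 5 cells = 2986  → 23.8618
row 2: Σ corner-gray over 5 cells = 2435  → 19.4586
row 3: Σ corner-gray over 5 cells = 2437  → 19.4746
row 4: Σ corner-gray over 5 cells = 2986  → 23.8618
row 5: Σ corner-gray over 5 cells = 2959  → 23.6460
row 6: Σ corner-gray over 5 cells = 2756  → 22.0238
row 7: Σ corner-gray over 5 cells = 2762  → 22.0717
row 8: Σ corner-gray over 5 cells = 2644  → 21.1288
row 9: Σ corner-gray over 5 cells = 2517  → 20.1139
Σ rows: total corner-gray = 27024  → 215.9546 mm³

215.955


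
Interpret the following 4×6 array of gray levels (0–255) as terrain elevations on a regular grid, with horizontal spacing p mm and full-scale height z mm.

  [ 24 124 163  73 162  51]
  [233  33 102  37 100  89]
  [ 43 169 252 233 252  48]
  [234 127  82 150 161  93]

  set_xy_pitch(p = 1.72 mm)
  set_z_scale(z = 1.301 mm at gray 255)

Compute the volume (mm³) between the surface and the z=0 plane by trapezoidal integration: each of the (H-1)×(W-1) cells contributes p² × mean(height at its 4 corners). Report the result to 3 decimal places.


height_mm = gray/255 × 1.301; cell vol = 1.72² × mean(4 corners)
unit = 1.72² × 1.301 / (4×255) = 0.00377341 mm³ per gray-sum
row 0: Σ corner-gray over 5 cells = 1985  → 7.4902
row 1: Σ corner-gray over 5 cells = 2769  → 10.4486
row 2: Σ corner-gray over 5 cells = 3270  → 12.3391
Σ rows: total corner-gray = 8024  → 30.2778 mm³

30.278


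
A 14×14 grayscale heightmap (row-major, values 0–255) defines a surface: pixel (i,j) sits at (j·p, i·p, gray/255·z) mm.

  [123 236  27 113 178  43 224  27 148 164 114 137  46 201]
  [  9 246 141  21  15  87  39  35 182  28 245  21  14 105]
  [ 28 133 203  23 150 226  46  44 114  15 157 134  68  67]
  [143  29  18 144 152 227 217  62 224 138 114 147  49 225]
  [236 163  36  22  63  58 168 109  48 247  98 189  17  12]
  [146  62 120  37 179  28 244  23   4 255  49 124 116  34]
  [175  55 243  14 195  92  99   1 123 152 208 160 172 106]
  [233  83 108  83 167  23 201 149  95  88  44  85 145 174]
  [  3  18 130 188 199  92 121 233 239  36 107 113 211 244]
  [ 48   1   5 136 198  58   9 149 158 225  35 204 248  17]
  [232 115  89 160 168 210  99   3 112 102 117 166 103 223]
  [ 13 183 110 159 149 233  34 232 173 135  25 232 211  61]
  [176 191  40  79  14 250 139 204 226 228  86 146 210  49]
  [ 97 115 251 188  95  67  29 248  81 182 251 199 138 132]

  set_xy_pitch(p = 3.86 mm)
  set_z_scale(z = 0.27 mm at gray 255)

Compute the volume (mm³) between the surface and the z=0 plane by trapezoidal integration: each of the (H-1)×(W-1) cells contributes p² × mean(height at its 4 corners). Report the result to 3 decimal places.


324.454

height_mm = gray/255 × 0.27; cell vol = 3.86² × mean(4 corners)
unit = 3.86² × 0.27 / (4×255) = 0.00394401 mm³ per gray-sum
row 0: Σ corner-gray over 13 cells = 5500  → 21.6921
row 1: Σ corner-gray over 13 cells = 4983  → 19.6530
row 2: Σ corner-gray over 13 cells = 6131  → 24.1807
row 3: Σ corner-gray over 13 cells = 6094  → 24.0348
row 4: Σ corner-gray over 13 cells = 5346  → 21.0847
row 5: Σ corner-gray over 13 cells = 5971  → 23.5497
row 6: Σ corner-gray over 13 cells = 6258  → 24.6816
row 7: Σ corner-gray over 13 cells = 6570  → 25.9122
row 8: Σ corner-gray over 13 cells = 6538  → 25.7859
row 9: Σ corner-gray over 13 cells = 6260  → 24.6895
row 10: Σ corner-gray over 13 cells = 7169  → 28.2746
row 11: Σ corner-gray over 13 cells = 7677  → 30.2782
row 12: Σ corner-gray over 13 cells = 7768  → 30.6371
Σ rows: total corner-gray = 82265  → 324.4541 mm³


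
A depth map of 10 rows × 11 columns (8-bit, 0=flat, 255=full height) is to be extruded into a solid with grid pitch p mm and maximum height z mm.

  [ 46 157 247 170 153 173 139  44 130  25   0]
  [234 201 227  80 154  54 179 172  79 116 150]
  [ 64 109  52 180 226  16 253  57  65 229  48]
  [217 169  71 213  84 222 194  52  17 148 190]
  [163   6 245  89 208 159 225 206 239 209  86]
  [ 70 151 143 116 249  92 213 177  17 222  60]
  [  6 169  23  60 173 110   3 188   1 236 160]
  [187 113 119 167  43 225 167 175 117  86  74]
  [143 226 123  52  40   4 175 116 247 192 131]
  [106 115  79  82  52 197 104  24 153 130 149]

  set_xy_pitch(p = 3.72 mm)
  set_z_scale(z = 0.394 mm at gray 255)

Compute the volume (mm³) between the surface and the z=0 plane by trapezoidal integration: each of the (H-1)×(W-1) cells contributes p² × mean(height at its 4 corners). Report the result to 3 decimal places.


height_mm = gray/255 × 0.394; cell vol = 3.72² × mean(4 corners)
unit = 3.72² × 0.394 / (4×255) = 0.00534542 mm³ per gray-sum
row 0: Σ corner-gray over 10 cells = 5430  → 29.0256
row 1: Σ corner-gray over 10 cells = 5394  → 28.8332
row 2: Σ corner-gray over 10 cells = 5233  → 27.9726
row 3: Σ corner-gray over 10 cells = 6168  → 32.9706
row 4: Σ corner-gray over 10 cells = 6311  → 33.7350
row 5: Σ corner-gray over 10 cells = 4982  → 26.6309
row 6: Σ corner-gray over 10 cells = 4777  → 25.5351
row 7: Σ corner-gray over 10 cells = 5309  → 28.3788
row 8: Σ corner-gray over 10 cells = 4751  → 25.3961
Σ rows: total corner-gray = 48355  → 258.4778 mm³

258.478


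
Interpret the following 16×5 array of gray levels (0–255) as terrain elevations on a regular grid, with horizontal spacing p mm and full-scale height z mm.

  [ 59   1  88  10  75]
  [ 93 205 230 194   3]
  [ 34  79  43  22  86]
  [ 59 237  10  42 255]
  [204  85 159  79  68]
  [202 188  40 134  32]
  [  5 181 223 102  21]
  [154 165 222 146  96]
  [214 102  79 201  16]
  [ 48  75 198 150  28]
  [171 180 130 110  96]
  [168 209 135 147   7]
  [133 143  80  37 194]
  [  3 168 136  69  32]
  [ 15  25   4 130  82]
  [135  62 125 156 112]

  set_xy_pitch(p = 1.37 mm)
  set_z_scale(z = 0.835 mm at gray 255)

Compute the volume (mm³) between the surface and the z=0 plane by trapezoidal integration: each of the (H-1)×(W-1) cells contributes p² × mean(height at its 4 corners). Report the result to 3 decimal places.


height_mm = gray/255 × 0.835; cell vol = 1.37² × mean(4 corners)
unit = 1.37² × 0.835 / (4×255) = 0.00153648 mm³ per gray-sum
row 0: Σ corner-gray over 4 cells = 1686  → 2.5905
row 1: Σ corner-gray over 4 cells = 1762  → 2.7073
row 2: Σ corner-gray over 4 cells = 1300  → 1.9974
row 3: Σ corner-gray over 4 cells = 1810  → 2.7810
row 4: Σ corner-gray over 4 cells = 1876  → 2.8824
row 5: Σ corner-gray over 4 cells = 1996  → 3.0668
row 6: Σ corner-gray over 4 cells = 2354  → 3.6169
row 7: Σ corner-gray over 4 cells = 2310  → 3.5493
row 8: Σ corner-gray over 4 cells = 1916  → 2.9439
row 9: Σ corner-gray over 4 cells = 2029  → 3.1175
row 10: Σ corner-gray over 4 cells = 2264  → 3.4786
row 11: Σ corner-gray over 4 cells = 2004  → 3.0791
row 12: Σ corner-gray over 4 cells = 1628  → 2.5014
row 13: Σ corner-gray over 4 cells = 1196  → 1.8376
row 14: Σ corner-gray over 4 cells = 1348  → 2.0712
Σ rows: total corner-gray = 27479  → 42.2210 mm³

42.221


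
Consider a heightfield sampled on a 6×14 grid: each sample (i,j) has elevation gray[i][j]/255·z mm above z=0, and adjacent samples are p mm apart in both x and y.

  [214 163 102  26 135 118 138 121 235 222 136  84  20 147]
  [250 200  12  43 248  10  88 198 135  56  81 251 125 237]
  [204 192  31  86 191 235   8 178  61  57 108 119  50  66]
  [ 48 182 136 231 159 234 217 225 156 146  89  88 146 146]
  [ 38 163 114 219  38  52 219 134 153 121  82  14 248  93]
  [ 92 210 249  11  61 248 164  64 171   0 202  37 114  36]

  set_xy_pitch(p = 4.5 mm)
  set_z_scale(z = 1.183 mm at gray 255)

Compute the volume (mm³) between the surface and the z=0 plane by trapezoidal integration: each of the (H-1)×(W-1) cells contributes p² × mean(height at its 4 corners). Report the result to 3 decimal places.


height_mm = gray/255 × 1.183; cell vol = 4.5² × mean(4 corners)
unit = 4.5² × 1.183 / (4×255) = 0.023486 mm³ per gray-sum
row 0: Σ corner-gray over 13 cells = 6742  → 158.3428
row 1: Σ corner-gray over 13 cells = 6283  → 147.5627
row 2: Σ corner-gray over 13 cells = 7114  → 167.0796
row 3: Σ corner-gray over 13 cells = 7457  → 175.1353
row 4: Σ corner-gray over 13 cells = 6435  → 151.1326
Σ rows: total corner-gray = 34031  → 799.2531 mm³

799.253
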